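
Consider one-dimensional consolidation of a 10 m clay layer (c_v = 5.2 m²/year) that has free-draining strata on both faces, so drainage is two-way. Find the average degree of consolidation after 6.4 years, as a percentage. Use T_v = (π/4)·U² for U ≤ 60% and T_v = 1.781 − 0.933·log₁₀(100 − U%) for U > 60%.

Drainage path length: H_d = H/2 = 5 m (double drainage).
T_v = c_v·t/H_d² = 5.2×6.4/5² = 1.3312.
T_v = 1.3312 corresponds to the U > 60% branch:
U = 1 − 10^((1.781 − T_v)/0.933)/100 = 0.9697

U ≈ 97 %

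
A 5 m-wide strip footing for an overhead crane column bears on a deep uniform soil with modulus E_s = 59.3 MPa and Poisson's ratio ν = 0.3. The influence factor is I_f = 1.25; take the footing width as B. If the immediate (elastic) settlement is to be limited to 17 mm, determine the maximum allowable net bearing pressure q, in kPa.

E_s = 59.3 MPa = 59300 kPa.
S_e = q·B·(1−ν²)/E_s · I_f  ⇒  q = S_e·E_s / (B·(1−ν²)·I_f).
q = 0.017 × 59300 / (5 × 0.91 × 1.25) = 177.2 kPa

q ≈ 177 kPa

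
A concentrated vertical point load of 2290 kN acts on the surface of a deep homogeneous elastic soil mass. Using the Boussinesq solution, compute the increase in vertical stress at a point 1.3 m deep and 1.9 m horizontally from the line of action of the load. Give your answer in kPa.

Boussinesq vertical stress below a point load on an elastic half-space:
Δσ_z = 3P/(2πz²) · [1 + (r/z)²]^(−5/2)
r/z = 1.9/1.3 = 1.4615; [1+(r/z)²]^(−5/2) = 0.057415.
Δσ_z = 3×2290/(2π×1.3²) × 0.057415 = 646.98 × 0.057415 = 37.15 kPa

Δσ_z ≈ 37.1 kPa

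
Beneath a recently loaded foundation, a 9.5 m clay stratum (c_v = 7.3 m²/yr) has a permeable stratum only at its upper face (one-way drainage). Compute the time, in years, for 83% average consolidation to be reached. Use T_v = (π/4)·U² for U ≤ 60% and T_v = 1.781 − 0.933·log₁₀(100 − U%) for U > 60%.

Drainage path length: H_d = H = 9.5 m (single drainage).
U > 60%: T_v = 1.781 − 0.933·log₁₀(100 − 83) = 0.63299.
t = T_v·H_d²/c_v = 0.63299×9.5²/7.3 = 7.826 years.

t ≈ 7.83 years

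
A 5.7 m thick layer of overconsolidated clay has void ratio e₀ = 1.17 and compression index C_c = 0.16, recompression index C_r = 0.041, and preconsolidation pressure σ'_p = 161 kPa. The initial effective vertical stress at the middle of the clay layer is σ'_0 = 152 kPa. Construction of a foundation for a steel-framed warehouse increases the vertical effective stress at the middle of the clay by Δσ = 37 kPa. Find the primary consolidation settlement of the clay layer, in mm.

Final effective stress: σ'_f = 152 + 37 = 189 kPa.
σ'_f = 189 > σ'_p = 161 kPa, so the stress path crosses the preconsolidation pressure — recompression up to σ'_p, then virgin compression beyond:
S_c = H/(1+e₀)·[C_r·log₁₀(σ'_p/σ'_0) + C_c·log₁₀(σ'_f/σ'_p)]
    = 5.7/2.17 × [0.041×log₁₀(161/152) + 0.16×log₁₀(189/161)]
    = 2.6267 × [0.0010243 + 0.011142] = 0.03196 m

S_c ≈ 32 mm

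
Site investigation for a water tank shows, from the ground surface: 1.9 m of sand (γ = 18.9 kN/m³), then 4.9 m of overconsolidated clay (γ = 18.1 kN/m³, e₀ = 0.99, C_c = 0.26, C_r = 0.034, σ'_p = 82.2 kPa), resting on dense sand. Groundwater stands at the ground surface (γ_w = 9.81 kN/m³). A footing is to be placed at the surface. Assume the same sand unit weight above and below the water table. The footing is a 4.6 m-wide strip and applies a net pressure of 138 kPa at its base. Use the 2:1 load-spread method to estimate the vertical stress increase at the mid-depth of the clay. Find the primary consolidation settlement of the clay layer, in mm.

Mid-depth of clay below the ground surface: z = 1.9 + 4.9/2 = 4.35 m.
Total vertical stress at mid-clay: σ_v = 18.9×1.9 + 18.1×2.45 = 80.255 kPa.
Pore pressure: u = 9.81×(4.35 − 0) = 42.673 kPa.
Initial effective stress: σ'_0 = σ_v − u = 80.255 − 42.673 = 37.582 kPa.
Stress increase at mid-clay by the 2:1 spreading method:
Δσ = qB/(B+z) = 138×4.6/(4.6+4.35) = 70.927 kPa
Final effective stress: σ'_f = 37.582 + 70.927 = 108.51 kPa.
σ'_f = 108.51 > σ'_p = 82.2 kPa, so the stress path crosses the preconsolidation pressure — recompression up to σ'_p, then virgin compression beyond:
S_c = H/(1+e₀)·[C_r·log₁₀(σ'_p/σ'_0) + C_c·log₁₀(σ'_f/σ'_p)]
    = 4.9/1.99 × [0.034×log₁₀(82.2/37.582) + 0.26×log₁₀(108.51/82.2)]
    = 2.4623 × [0.011556 + 0.031355] = 0.1057 m

S_c ≈ 106 mm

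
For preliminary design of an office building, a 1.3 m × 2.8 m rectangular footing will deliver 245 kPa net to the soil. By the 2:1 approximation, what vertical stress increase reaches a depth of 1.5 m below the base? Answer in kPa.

By the 2:1 method the load spreads at 1 horizontal : 2 vertical, so at depth z the loaded area has grown by z in each plan dimension:
Δσ = qBL/((B+z)(L+z)) = 245×1.3×2.8/((1.3+1.5)(2.8+1.5)) = 74.07 kPa

Δσ_z ≈ 74.1 kPa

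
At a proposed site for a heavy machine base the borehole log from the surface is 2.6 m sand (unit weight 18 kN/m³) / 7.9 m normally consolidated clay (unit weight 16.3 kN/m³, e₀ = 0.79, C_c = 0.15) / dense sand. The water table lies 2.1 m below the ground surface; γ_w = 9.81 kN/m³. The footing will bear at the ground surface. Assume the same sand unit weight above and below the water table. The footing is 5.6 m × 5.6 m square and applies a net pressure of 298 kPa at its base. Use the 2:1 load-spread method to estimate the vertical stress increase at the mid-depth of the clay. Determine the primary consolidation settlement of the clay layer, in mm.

S_c ≈ 190 mm

Mid-depth of clay below the ground surface: z = 2.6 + 7.9/2 = 6.55 m.
Total vertical stress at mid-clay: σ_v = 18×2.6 + 16.3×3.95 = 111.19 kPa.
Pore pressure: u = 9.81×(6.55 − 2.1) = 43.655 kPa.
Initial effective stress: σ'_0 = σ_v − u = 111.19 − 43.655 = 67.535 kPa.
Stress increase at mid-clay by the 2:1 spreading method:
Δσ = qBL/((B+z)(L+z)) = 298×5.6×5.6/((5.6+6.55)(5.6+6.55)) = 63.305 kPa
Final effective stress: σ'_f = σ'_0 + Δσ = 67.535 + 63.305 = 130.84 kPa.
Normally consolidated clay, so the full stress increment lies on the virgin compression line:
S_c = C_c·H/(1+e₀)·log₁₀(σ'_f/σ'_0) = 0.15×7.9/(1+0.79)×log₁₀(130.84/67.535)
    = 0.66201 × 0.28721 = 0.1901 m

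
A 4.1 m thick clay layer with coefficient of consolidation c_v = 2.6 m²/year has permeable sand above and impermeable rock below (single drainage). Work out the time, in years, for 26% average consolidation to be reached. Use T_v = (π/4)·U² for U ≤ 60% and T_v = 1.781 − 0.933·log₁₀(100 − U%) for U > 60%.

t ≈ 0.343 years

Drainage path length: H_d = H = 4.1 m (single drainage).
U ≤ 60%: T_v = (π/4)·U² = (π/4)×0.26² = 0.053093.
t = T_v·H_d²/c_v = 0.053093×4.1²/2.6 = 0.3433 years.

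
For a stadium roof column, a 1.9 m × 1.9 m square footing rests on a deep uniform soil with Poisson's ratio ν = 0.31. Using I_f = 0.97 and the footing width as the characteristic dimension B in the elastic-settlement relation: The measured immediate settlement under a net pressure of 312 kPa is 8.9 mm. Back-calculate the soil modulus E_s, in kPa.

S_e = q·B·(1−ν²)/E_s · I_f  ⇒  E_s = q·B·(1−ν²)·I_f / S_e.
E_s = 312 × 1.9 × 0.9039 × 0.97 / 0.0089 = 58400 kPa

E_s ≈ 58400 kPa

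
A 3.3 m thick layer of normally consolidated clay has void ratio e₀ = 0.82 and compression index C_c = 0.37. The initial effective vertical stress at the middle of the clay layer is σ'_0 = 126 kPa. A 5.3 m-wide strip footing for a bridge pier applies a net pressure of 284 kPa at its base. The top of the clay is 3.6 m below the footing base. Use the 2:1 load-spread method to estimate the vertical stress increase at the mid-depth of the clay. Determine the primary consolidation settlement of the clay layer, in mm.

S_c ≈ 221 mm

Mid-depth of clay below the footing base: z = 3.6 + 3.3/2 = 5.25 m.
Stress increase at mid-clay by the 2:1 spreading method:
Δσ = qB/(B+z) = 284×5.3/(5.3+5.25) = 142.67 kPa
Final effective stress: σ'_f = σ'_0 + Δσ = 126 + 142.67 = 268.67 kPa.
Normally consolidated clay, so the full stress increment lies on the virgin compression line:
S_c = C_c·H/(1+e₀)·log₁₀(σ'_f/σ'_0) = 0.37×3.3/(1+0.82)×log₁₀(268.67/126)
    = 0.67088 × 0.32885 = 0.2206 m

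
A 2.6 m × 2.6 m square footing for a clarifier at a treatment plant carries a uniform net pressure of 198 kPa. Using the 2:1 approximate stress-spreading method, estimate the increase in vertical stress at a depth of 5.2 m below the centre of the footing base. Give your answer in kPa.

By the 2:1 method the load spreads at 1 horizontal : 2 vertical, so at depth z the loaded area has grown by z in each plan dimension:
Δσ = qBL/((B+z)(L+z)) = 198×2.6×2.6/((2.6+5.2)(2.6+5.2)) = 22 kPa

Δσ_z ≈ 22 kPa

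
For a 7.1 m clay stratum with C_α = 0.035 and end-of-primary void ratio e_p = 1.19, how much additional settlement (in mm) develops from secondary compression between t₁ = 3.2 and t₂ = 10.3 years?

Secondary compression: S_s = C_α·H/(1+e_p)·log₁₀(t₂/t₁)
S_s = 0.035×7.1/(1+1.19)×log₁₀(10.3/3.2)
    = 0.1135 × 0.5077 = 0.05761 m

S_s ≈ 57.6 mm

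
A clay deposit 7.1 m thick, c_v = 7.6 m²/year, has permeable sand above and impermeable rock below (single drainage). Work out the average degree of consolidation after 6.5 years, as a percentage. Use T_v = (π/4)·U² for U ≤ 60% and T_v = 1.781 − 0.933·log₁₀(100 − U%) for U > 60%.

U ≈ 92.8 %

Drainage path length: H_d = H = 7.1 m (single drainage).
T_v = c_v·t/H_d² = 7.6×6.5/7.1² = 0.97996.
T_v = 0.97996 corresponds to the U > 60% branch:
U = 1 − 10^((1.781 − T_v)/0.933)/100 = 0.9278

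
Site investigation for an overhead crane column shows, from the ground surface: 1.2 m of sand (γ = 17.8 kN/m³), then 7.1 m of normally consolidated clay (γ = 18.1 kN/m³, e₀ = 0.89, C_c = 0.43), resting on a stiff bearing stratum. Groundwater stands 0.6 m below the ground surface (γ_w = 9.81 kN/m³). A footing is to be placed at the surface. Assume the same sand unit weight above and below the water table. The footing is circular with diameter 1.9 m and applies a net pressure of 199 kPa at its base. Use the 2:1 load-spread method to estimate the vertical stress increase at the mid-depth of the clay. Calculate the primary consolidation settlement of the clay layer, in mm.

S_c ≈ 217 mm

Mid-depth of clay below the ground surface: z = 1.2 + 7.1/2 = 4.75 m.
Total vertical stress at mid-clay: σ_v = 17.8×1.2 + 18.1×3.55 = 85.615 kPa.
Pore pressure: u = 9.81×(4.75 − 0.6) = 40.712 kPa.
Initial effective stress: σ'_0 = σ_v − u = 85.615 − 40.712 = 44.903 kPa.
Stress increase at mid-clay by the 2:1 spreading method:
Δσ ≈ qD²/(D+z)² = 199×1.9²/(1.9+4.75)² = 16.245 kPa
Final effective stress: σ'_f = σ'_0 + Δσ = 44.903 + 16.245 = 61.148 kPa.
Normally consolidated clay, so the full stress increment lies on the virgin compression line:
S_c = C_c·H/(1+e₀)·log₁₀(σ'_f/σ'_0) = 0.43×7.1/(1+0.89)×log₁₀(61.148/44.903)
    = 1.6153 × 0.13411 = 0.2166 m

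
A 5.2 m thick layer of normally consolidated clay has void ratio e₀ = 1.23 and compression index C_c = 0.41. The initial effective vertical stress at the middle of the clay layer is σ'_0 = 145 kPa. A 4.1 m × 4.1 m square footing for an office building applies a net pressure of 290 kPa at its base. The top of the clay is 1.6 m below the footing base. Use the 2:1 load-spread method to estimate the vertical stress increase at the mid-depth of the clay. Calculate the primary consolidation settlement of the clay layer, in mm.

S_c ≈ 165 mm

Mid-depth of clay below the footing base: z = 1.6 + 5.2/2 = 4.2 m.
Stress increase at mid-clay by the 2:1 spreading method:
Δσ = qBL/((B+z)(L+z)) = 290×4.1×4.1/((4.1+4.2)(4.1+4.2)) = 70.764 kPa
Final effective stress: σ'_f = σ'_0 + Δσ = 145 + 70.764 = 215.76 kPa.
Normally consolidated clay, so the full stress increment lies on the virgin compression line:
S_c = C_c·H/(1+e₀)·log₁₀(σ'_f/σ'_0) = 0.41×5.2/(1+1.23)×log₁₀(215.76/145)
    = 0.95605 × 0.1726 = 0.165 m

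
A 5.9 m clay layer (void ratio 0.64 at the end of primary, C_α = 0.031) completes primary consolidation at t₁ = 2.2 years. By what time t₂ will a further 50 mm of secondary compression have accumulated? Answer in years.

S_s = C_α·H/(1+e_p)·log₁₀(t₂/t₁) ⇒ log₁₀(t₂/t₁) = S_s·(1+e_p)/(C_α·H).
log₁₀(t₂/t₁) = 0.05 × (1+0.64) / (0.031×5.9) = 0.4483
t₂ = t₁ × 10^0.4483 = 2.2 × 2.808 = 6.177 years

t₂ ≈ 6.18 years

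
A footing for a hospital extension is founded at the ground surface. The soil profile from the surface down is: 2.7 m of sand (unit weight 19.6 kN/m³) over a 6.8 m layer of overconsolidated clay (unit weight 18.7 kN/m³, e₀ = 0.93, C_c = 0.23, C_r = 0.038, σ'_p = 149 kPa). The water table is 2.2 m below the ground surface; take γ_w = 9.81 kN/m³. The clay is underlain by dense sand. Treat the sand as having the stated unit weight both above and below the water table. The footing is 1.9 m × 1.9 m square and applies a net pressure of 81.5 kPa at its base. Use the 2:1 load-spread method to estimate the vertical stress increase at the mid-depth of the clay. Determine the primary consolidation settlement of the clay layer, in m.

Mid-depth of clay below the ground surface: z = 2.7 + 6.8/2 = 6.1 m.
Total vertical stress at mid-clay: σ_v = 19.6×2.7 + 18.7×3.4 = 116.5 kPa.
Pore pressure: u = 9.81×(6.1 − 2.2) = 38.259 kPa.
Initial effective stress: σ'_0 = σ_v − u = 116.5 − 38.259 = 78.241 kPa.
Stress increase at mid-clay by the 2:1 spreading method:
Δσ = qBL/((B+z)(L+z)) = 81.5×1.9×1.9/((1.9+6.1)(1.9+6.1)) = 4.5971 kPa
Final effective stress: σ'_f = 78.241 + 4.5971 = 82.838 kPa.
σ'_f = 82.838 ≤ σ'_p = 149 kPa, so the clay remains overconsolidated and only the recompression index applies:
S_c = C_r·H/(1+e₀)·log₁₀(σ'_f/σ'_0) = 0.038×6.8/1.93×log₁₀(82.838/78.241)
    = 0.13389 × 0.024795 = 0.00332 m

S_c ≈ 0.00332 m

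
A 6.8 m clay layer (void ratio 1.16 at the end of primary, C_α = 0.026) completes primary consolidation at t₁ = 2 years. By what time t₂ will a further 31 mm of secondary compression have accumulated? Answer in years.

t₂ ≈ 4.78 years

S_s = C_α·H/(1+e_p)·log₁₀(t₂/t₁) ⇒ log₁₀(t₂/t₁) = S_s·(1+e_p)/(C_α·H).
log₁₀(t₂/t₁) = 0.031 × (1+1.16) / (0.026×6.8) = 0.3787
t₂ = t₁ × 10^0.3787 = 2 × 2.392 = 4.784 years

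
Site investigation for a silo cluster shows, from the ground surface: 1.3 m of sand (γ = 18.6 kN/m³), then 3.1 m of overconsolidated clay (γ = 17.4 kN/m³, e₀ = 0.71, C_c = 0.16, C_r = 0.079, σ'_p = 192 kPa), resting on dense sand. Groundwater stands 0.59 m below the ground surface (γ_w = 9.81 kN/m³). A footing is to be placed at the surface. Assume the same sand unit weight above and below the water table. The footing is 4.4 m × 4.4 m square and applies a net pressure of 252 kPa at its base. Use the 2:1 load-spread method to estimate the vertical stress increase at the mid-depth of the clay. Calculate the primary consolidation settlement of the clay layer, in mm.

S_c ≈ 89.3 mm

Mid-depth of clay below the ground surface: z = 1.3 + 3.1/2 = 2.85 m.
Total vertical stress at mid-clay: σ_v = 18.6×1.3 + 17.4×1.55 = 51.15 kPa.
Pore pressure: u = 9.81×(2.85 − 0.59) = 22.171 kPa.
Initial effective stress: σ'_0 = σ_v − u = 51.15 − 22.171 = 28.979 kPa.
Stress increase at mid-clay by the 2:1 spreading method:
Δσ = qBL/((B+z)(L+z)) = 252×4.4×4.4/((4.4+2.85)(4.4+2.85)) = 92.818 kPa
Final effective stress: σ'_f = 28.979 + 92.818 = 121.8 kPa.
σ'_f = 121.8 ≤ σ'_p = 192 kPa, so the clay remains overconsolidated and only the recompression index applies:
S_c = C_r·H/(1+e₀)·log₁₀(σ'_f/σ'_0) = 0.079×3.1/1.71×log₁₀(121.8/28.979)
    = 0.14322 × 0.62356 = 0.08931 m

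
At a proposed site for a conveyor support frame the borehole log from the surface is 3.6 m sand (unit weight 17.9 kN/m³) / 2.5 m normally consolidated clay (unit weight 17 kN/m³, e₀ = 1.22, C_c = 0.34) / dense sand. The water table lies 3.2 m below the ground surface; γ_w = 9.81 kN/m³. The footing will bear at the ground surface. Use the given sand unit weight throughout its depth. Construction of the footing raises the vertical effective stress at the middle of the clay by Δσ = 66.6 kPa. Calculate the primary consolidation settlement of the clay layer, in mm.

S_c ≈ 112 mm

Mid-depth of clay below the ground surface: z = 3.6 + 2.5/2 = 4.85 m.
Total vertical stress at mid-clay: σ_v = 17.9×3.6 + 17×1.25 = 85.69 kPa.
Pore pressure: u = 9.81×(4.85 − 3.2) = 16.186 kPa.
Initial effective stress: σ'_0 = σ_v − u = 85.69 − 16.186 = 69.504 kPa.
Final effective stress: σ'_f = σ'_0 + Δσ = 69.504 + 66.6 = 136.1 kPa.
Normally consolidated clay, so the full stress increment lies on the virgin compression line:
S_c = C_c·H/(1+e₀)·log₁₀(σ'_f/σ'_0) = 0.34×2.5/(1+1.22)×log₁₀(136.1/69.504)
    = 0.38288 × 0.29185 = 0.1117 m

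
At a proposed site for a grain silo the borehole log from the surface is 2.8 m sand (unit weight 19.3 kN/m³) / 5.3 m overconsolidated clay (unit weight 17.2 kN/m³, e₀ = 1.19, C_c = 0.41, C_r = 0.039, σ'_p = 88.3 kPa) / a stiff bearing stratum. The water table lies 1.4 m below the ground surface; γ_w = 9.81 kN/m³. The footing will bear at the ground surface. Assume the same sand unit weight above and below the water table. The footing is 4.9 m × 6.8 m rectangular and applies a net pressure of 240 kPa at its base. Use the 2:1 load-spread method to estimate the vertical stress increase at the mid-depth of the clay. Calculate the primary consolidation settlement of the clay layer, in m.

Mid-depth of clay below the ground surface: z = 2.8 + 5.3/2 = 5.45 m.
Total vertical stress at mid-clay: σ_v = 19.3×2.8 + 17.2×2.65 = 99.62 kPa.
Pore pressure: u = 9.81×(5.45 − 1.4) = 39.73 kPa.
Initial effective stress: σ'_0 = σ_v − u = 99.62 − 39.73 = 59.89 kPa.
Stress increase at mid-clay by the 2:1 spreading method:
Δσ = qBL/((B+z)(L+z)) = 240×4.9×6.8/((4.9+5.45)(6.8+5.45)) = 63.072 kPa
Final effective stress: σ'_f = 59.89 + 63.072 = 122.96 kPa.
σ'_f = 122.96 > σ'_p = 88.3 kPa, so the stress path crosses the preconsolidation pressure — recompression up to σ'_p, then virgin compression beyond:
S_c = H/(1+e₀)·[C_r·log₁₀(σ'_p/σ'_0) + C_c·log₁₀(σ'_f/σ'_p)]
    = 5.3/2.19 × [0.039×log₁₀(88.3/59.89) + 0.41×log₁₀(122.96/88.3)]
    = 2.4201 × [0.0065756 + 0.058959] = 0.1586 m

S_c ≈ 0.159 m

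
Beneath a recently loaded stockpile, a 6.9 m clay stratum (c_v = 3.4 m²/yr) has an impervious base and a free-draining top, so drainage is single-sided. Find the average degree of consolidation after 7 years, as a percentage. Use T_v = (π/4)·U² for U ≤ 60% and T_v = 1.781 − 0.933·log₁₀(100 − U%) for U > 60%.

U ≈ 76.4 %

Drainage path length: H_d = H = 6.9 m (single drainage).
T_v = c_v·t/H_d² = 3.4×7/6.9² = 0.49989.
T_v = 0.49989 corresponds to the U > 60% branch:
U = 1 − 10^((1.781 − T_v)/0.933)/100 = 0.7639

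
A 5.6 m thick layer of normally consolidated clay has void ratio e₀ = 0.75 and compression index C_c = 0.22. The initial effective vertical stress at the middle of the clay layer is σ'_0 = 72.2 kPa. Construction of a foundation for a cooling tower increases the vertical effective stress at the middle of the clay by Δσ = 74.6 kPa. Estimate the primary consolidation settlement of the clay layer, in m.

Final effective stress: σ'_f = σ'_0 + Δσ = 72.2 + 74.6 = 146.8 kPa.
Normally consolidated clay, so the full stress increment lies on the virgin compression line:
S_c = C_c·H/(1+e₀)·log₁₀(σ'_f/σ'_0) = 0.22×5.6/(1+0.75)×log₁₀(146.8/72.2)
    = 0.704 × 0.30819 = 0.217 m

S_c ≈ 0.217 m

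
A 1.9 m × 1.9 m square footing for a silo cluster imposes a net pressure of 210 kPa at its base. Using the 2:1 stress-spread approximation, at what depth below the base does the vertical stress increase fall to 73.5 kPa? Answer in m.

2:1 spreading — at depth z the loaded area has grown by z in each plan dimension:
qB²/(B+z)² = Δσ_z ⇒ z = B(√(q/Δσ_z) − 1) = 1.9×(√(210/73.5) − 1) = 1.312 m

z ≈ 1.31 m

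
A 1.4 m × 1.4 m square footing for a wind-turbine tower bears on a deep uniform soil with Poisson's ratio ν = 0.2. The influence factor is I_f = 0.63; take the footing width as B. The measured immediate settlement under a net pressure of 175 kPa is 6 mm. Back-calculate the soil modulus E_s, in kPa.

E_s ≈ 24700 kPa

S_e = q·B·(1−ν²)/E_s · I_f  ⇒  E_s = q·B·(1−ν²)·I_f / S_e.
E_s = 175 × 1.4 × 0.96 × 0.63 / 0.006 = 24700 kPa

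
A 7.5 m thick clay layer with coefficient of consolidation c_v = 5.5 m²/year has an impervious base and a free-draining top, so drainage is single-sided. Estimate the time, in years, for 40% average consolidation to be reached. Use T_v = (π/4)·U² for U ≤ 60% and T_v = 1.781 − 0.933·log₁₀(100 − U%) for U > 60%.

t ≈ 1.29 years

Drainage path length: H_d = H = 7.5 m (single drainage).
U ≤ 60%: T_v = (π/4)·U² = (π/4)×0.4² = 0.12566.
t = T_v·H_d²/c_v = 0.12566×7.5²/5.5 = 1.285 years.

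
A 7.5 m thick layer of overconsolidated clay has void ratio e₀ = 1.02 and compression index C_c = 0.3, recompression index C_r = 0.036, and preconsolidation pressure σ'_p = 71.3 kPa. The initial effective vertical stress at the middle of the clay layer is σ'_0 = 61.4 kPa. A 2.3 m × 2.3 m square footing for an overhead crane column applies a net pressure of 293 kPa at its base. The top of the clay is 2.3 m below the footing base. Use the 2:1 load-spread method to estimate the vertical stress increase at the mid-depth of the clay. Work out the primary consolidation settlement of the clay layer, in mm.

S_c ≈ 85.8 mm

Mid-depth of clay below the footing base: z = 2.3 + 7.5/2 = 6.05 m.
Stress increase at mid-clay by the 2:1 spreading method:
Δσ = qBL/((B+z)(L+z)) = 293×2.3×2.3/((2.3+6.05)(2.3+6.05)) = 22.231 kPa
Final effective stress: σ'_f = 61.4 + 22.231 = 83.631 kPa.
σ'_f = 83.631 > σ'_p = 71.3 kPa, so the stress path crosses the preconsolidation pressure — recompression up to σ'_p, then virgin compression beyond:
S_c = H/(1+e₀)·[C_r·log₁₀(σ'_p/σ'_0) + C_c·log₁₀(σ'_f/σ'_p)]
    = 7.5/2.02 × [0.036×log₁₀(71.3/61.4) + 0.3×log₁₀(83.631/71.3)]
    = 3.7129 × [0.0023372 + 0.020783] = 0.08584 m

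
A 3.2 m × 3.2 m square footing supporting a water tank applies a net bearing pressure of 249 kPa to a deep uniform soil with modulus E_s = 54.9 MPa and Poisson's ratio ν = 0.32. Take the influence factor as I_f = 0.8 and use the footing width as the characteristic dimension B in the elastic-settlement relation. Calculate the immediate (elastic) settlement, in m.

S_e ≈ 0.0104 m

Immediate (elastic) settlement: S_e = q·B·(1−ν²)/E_s · I_f.
E_s = 54.9 MPa = 54900 kPa.
S_e = 249 × 3.2 × (1 − 0.32²) / 54900 × 0.8
    = 249 × 3.2 × 0.8976 / 54900 × 0.8
    = 0.01042 m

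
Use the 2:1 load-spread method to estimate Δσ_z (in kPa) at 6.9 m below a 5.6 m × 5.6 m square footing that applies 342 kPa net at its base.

By the 2:1 method the load spreads at 1 horizontal : 2 vertical, so at depth z the loaded area has grown by z in each plan dimension:
Δσ = qBL/((B+z)(L+z)) = 342×5.6×5.6/((5.6+6.9)(5.6+6.9)) = 68.641 kPa

Δσ_z ≈ 68.6 kPa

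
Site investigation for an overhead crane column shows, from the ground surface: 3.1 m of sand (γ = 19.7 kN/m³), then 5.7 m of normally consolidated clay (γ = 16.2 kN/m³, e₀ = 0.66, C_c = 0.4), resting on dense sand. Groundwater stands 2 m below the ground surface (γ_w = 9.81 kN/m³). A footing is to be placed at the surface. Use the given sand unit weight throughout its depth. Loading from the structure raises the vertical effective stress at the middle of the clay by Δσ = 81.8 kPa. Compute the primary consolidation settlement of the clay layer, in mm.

Mid-depth of clay below the ground surface: z = 3.1 + 5.7/2 = 5.95 m.
Total vertical stress at mid-clay: σ_v = 19.7×3.1 + 16.2×2.85 = 107.24 kPa.
Pore pressure: u = 9.81×(5.95 − 2) = 38.75 kPa.
Initial effective stress: σ'_0 = σ_v − u = 107.24 − 38.75 = 68.49 kPa.
Final effective stress: σ'_f = σ'_0 + Δσ = 68.49 + 81.8 = 150.29 kPa.
Normally consolidated clay, so the full stress increment lies on the virgin compression line:
S_c = C_c·H/(1+e₀)·log₁₀(σ'_f/σ'_0) = 0.4×5.7/(1+0.66)×log₁₀(150.29/68.49)
    = 1.3735 × 0.3413 = 0.4688 m

S_c ≈ 469 mm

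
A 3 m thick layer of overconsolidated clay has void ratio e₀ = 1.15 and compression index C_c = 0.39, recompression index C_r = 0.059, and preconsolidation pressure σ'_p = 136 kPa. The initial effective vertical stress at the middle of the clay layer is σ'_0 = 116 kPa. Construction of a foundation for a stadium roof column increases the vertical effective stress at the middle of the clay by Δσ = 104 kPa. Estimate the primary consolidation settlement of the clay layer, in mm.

Final effective stress: σ'_f = 116 + 104 = 220 kPa.
σ'_f = 220 > σ'_p = 136 kPa, so the stress path crosses the preconsolidation pressure — recompression up to σ'_p, then virgin compression beyond:
S_c = H/(1+e₀)·[C_r·log₁₀(σ'_p/σ'_0) + C_c·log₁₀(σ'_f/σ'_p)]
    = 3/2.15 × [0.059×log₁₀(136/116) + 0.39×log₁₀(220/136)]
    = 1.3953 × [0.0040758 + 0.081465] = 0.1194 m

S_c ≈ 119 mm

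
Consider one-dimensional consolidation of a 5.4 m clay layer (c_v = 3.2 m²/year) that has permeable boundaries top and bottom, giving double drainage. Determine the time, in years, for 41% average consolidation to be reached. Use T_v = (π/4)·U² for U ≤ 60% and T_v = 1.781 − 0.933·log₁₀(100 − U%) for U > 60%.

Drainage path length: H_d = H/2 = 2.7 m (double drainage).
U ≤ 60%: T_v = (π/4)·U² = (π/4)×0.41² = 0.13203.
t = T_v·H_d²/c_v = 0.13203×2.7²/3.2 = 0.3008 years.

t ≈ 0.301 years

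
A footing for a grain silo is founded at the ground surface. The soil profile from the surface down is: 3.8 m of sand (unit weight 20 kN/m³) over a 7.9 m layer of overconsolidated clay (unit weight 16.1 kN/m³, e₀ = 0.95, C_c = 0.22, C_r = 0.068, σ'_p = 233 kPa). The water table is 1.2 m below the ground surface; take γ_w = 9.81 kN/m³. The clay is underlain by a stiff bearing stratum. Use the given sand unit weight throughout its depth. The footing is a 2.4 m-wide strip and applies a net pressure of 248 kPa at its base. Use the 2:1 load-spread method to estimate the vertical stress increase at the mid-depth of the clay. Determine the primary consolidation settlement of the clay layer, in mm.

S_c ≈ 68.9 mm

Mid-depth of clay below the ground surface: z = 3.8 + 7.9/2 = 7.75 m.
Total vertical stress at mid-clay: σ_v = 20×3.8 + 16.1×3.95 = 139.59 kPa.
Pore pressure: u = 9.81×(7.75 − 1.2) = 64.255 kPa.
Initial effective stress: σ'_0 = σ_v − u = 139.59 − 64.255 = 75.335 kPa.
Stress increase at mid-clay by the 2:1 spreading method:
Δσ = qB/(B+z) = 248×2.4/(2.4+7.75) = 58.64 kPa
Final effective stress: σ'_f = 75.335 + 58.64 = 133.97 kPa.
σ'_f = 133.97 ≤ σ'_p = 233 kPa, so the clay remains overconsolidated and only the recompression index applies:
S_c = C_r·H/(1+e₀)·log₁₀(σ'_f/σ'_0) = 0.068×7.9/1.95×log₁₀(133.97/75.335)
    = 0.27549 × 0.25001 = 0.06887 m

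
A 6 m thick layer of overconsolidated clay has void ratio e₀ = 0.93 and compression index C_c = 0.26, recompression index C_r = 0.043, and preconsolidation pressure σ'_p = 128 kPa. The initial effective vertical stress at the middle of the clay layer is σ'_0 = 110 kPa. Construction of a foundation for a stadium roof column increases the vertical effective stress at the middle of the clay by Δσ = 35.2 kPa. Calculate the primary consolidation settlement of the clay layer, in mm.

Final effective stress: σ'_f = 110 + 35.2 = 145.2 kPa.
σ'_f = 145.2 > σ'_p = 128 kPa, so the stress path crosses the preconsolidation pressure — recompression up to σ'_p, then virgin compression beyond:
S_c = H/(1+e₀)·[C_r·log₁₀(σ'_p/σ'_0) + C_c·log₁₀(σ'_f/σ'_p)]
    = 6/1.93 × [0.043×log₁₀(128/110) + 0.26×log₁₀(145.2/128)]
    = 3.1088 × [0.0028301 + 0.014237] = 0.05306 m

S_c ≈ 53.1 mm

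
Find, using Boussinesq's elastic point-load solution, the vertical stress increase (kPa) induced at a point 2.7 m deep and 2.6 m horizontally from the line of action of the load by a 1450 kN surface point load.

Boussinesq vertical stress below a point load on an elastic half-space:
Δσ_z = 3P/(2πz²) · [1 + (r/z)²]^(−5/2)
r/z = 2.6/2.7 = 0.96296; [1+(r/z)²]^(−5/2) = 0.19392.
Δσ_z = 3×1450/(2π×2.7²) × 0.19392 = 94.969 × 0.19392 = 18.42 kPa

Δσ_z ≈ 18.4 kPa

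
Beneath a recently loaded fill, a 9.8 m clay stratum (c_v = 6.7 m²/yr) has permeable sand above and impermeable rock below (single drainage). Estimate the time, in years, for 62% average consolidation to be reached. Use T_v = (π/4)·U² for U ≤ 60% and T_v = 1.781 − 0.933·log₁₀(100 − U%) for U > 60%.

Drainage path length: H_d = H = 9.8 m (single drainage).
U > 60%: T_v = 1.781 − 0.933·log₁₀(100 − 62) = 0.30706.
t = T_v·H_d²/c_v = 0.30706×9.8²/6.7 = 4.401 years.

t ≈ 4.4 years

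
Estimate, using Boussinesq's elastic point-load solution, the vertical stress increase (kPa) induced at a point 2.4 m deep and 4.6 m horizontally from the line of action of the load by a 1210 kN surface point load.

Boussinesq vertical stress below a point load on an elastic half-space:
Δσ_z = 3P/(2πz²) · [1 + (r/z)²]^(−5/2)
r/z = 4.6/2.4 = 1.9167; [1+(r/z)²]^(−5/2) = 0.021177.
Δσ_z = 3×1210/(2π×2.4²) × 0.021177 = 100.3 × 0.021177 = 2.124 kPa

Δσ_z ≈ 2.12 kPa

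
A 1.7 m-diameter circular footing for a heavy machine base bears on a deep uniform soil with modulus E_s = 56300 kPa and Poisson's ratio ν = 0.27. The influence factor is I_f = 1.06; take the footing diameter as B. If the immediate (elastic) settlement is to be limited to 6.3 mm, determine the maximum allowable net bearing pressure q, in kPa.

S_e = q·B·(1−ν²)/E_s · I_f  ⇒  q = S_e·E_s / (B·(1−ν²)·I_f).
q = 0.0063 × 56300 / (1.7 × 0.9271 × 1.06) = 212.3 kPa

q ≈ 212 kPa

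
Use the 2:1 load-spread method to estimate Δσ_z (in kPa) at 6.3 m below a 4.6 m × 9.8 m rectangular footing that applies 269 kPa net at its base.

By the 2:1 method the load spreads at 1 horizontal : 2 vertical, so at depth z the loaded area has grown by z in each plan dimension:
Δσ = qBL/((B+z)(L+z)) = 269×4.6×9.8/((4.6+6.3)(9.8+6.3)) = 69.101 kPa

Δσ_z ≈ 69.1 kPa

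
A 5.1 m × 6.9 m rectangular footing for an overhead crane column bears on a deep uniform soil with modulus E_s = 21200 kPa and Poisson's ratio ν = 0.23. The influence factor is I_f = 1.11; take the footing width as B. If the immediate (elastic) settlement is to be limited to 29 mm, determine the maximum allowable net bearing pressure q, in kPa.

q ≈ 115 kPa

S_e = q·B·(1−ν²)/E_s · I_f  ⇒  q = S_e·E_s / (B·(1−ν²)·I_f).
q = 0.029 × 21200 / (5.1 × 0.9471 × 1.11) = 114.7 kPa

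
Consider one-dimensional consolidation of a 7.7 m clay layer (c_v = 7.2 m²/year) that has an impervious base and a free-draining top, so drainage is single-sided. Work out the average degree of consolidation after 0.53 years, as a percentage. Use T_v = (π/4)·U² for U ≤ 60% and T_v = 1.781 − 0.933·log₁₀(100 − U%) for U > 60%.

Drainage path length: H_d = H = 7.7 m (single drainage).
T_v = c_v·t/H_d² = 7.2×0.53/7.7² = 0.064362.
T_v = 0.064362 corresponds to the U ≤ 60% branch:
U = √(4T_v/π) = 0.2863

U ≈ 28.6 %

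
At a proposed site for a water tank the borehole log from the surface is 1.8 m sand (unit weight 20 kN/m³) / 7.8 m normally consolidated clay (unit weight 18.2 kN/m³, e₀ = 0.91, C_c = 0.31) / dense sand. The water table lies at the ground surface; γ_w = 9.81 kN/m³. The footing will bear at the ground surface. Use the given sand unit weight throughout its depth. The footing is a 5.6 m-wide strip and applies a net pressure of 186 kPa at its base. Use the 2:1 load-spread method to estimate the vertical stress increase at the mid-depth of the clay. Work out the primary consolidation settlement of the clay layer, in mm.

S_c ≈ 567 mm

Mid-depth of clay below the ground surface: z = 1.8 + 7.8/2 = 5.7 m.
Total vertical stress at mid-clay: σ_v = 20×1.8 + 18.2×3.9 = 106.98 kPa.
Pore pressure: u = 9.81×(5.7 − 0) = 55.917 kPa.
Initial effective stress: σ'_0 = σ_v − u = 106.98 − 55.917 = 51.063 kPa.
Stress increase at mid-clay by the 2:1 spreading method:
Δσ = qB/(B+z) = 186×5.6/(5.6+5.7) = 92.177 kPa
Final effective stress: σ'_f = σ'_0 + Δσ = 51.063 + 92.177 = 143.24 kPa.
Normally consolidated clay, so the full stress increment lies on the virgin compression line:
S_c = C_c·H/(1+e₀)·log₁₀(σ'_f/σ'_0) = 0.31×7.8/(1+0.91)×log₁₀(143.24/51.063)
    = 1.266 × 0.44796 = 0.5671 m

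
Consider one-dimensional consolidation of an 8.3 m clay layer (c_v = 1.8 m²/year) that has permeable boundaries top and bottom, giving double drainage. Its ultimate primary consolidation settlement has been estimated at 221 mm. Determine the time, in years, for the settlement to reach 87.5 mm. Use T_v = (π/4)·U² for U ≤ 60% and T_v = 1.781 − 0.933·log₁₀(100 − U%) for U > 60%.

t ≈ 1.18 years

Drainage path length: H_d = H/2 = 4.15 m (double drainage).
U = S(t)/S_ult = 87.5/221 = 0.3959.
U ≤ 60%: T_v = (π/4)·U² = (π/4)×0.39593² = 0.12312.
t = T_v·H_d²/c_v = 0.12312×4.15²/1.8 = 1.178 years.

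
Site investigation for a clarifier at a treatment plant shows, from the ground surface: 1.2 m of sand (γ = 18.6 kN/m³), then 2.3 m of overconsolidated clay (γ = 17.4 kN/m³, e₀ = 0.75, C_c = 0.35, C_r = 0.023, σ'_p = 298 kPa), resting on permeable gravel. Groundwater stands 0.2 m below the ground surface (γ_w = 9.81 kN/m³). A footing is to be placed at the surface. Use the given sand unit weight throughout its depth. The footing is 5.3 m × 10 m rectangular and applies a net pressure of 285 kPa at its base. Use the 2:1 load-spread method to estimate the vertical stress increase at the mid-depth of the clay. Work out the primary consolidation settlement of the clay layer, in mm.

S_c ≈ 28.1 mm

Mid-depth of clay below the ground surface: z = 1.2 + 2.3/2 = 2.35 m.
Total vertical stress at mid-clay: σ_v = 18.6×1.2 + 17.4×1.15 = 42.33 kPa.
Pore pressure: u = 9.81×(2.35 − 0.2) = 21.091 kPa.
Initial effective stress: σ'_0 = σ_v − u = 42.33 − 21.091 = 21.239 kPa.
Stress increase at mid-clay by the 2:1 spreading method:
Δσ = qBL/((B+z)(L+z)) = 285×5.3×10/((5.3+2.35)(10+2.35)) = 159.88 kPa
Final effective stress: σ'_f = 21.239 + 159.88 = 181.12 kPa.
σ'_f = 181.12 ≤ σ'_p = 298 kPa, so the clay remains overconsolidated and only the recompression index applies:
S_c = C_r·H/(1+e₀)·log₁₀(σ'_f/σ'_0) = 0.023×2.3/1.75×log₁₀(181.12/21.239)
    = 0.030229 × 0.93083 = 0.02814 m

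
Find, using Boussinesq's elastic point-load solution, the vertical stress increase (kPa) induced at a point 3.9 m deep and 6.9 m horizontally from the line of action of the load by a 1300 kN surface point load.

Δσ_z ≈ 1.18 kPa

Boussinesq vertical stress below a point load on an elastic half-space:
Δσ_z = 3P/(2πz²) · [1 + (r/z)²]^(−5/2)
r/z = 6.9/3.9 = 1.7692; [1+(r/z)²]^(−5/2) = 0.028846.
Δσ_z = 3×1300/(2π×3.9²) × 0.028846 = 40.809 × 0.028846 = 1.177 kPa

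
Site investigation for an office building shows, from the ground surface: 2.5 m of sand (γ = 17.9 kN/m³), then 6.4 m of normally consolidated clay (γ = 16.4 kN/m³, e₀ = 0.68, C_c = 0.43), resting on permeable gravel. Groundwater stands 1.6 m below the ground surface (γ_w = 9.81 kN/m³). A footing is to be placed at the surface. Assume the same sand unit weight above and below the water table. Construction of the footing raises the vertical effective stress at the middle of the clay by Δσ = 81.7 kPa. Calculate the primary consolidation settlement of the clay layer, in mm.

Mid-depth of clay below the ground surface: z = 2.5 + 6.4/2 = 5.7 m.
Total vertical stress at mid-clay: σ_v = 17.9×2.5 + 16.4×3.2 = 97.23 kPa.
Pore pressure: u = 9.81×(5.7 − 1.6) = 40.221 kPa.
Initial effective stress: σ'_0 = σ_v − u = 97.23 − 40.221 = 57.009 kPa.
Final effective stress: σ'_f = σ'_0 + Δσ = 57.009 + 81.7 = 138.71 kPa.
Normally consolidated clay, so the full stress increment lies on the virgin compression line:
S_c = C_c·H/(1+e₀)·log₁₀(σ'_f/σ'_0) = 0.43×6.4/(1+0.68)×log₁₀(138.71/57.009)
    = 1.6381 × 0.38616 = 0.6326 m

S_c ≈ 633 mm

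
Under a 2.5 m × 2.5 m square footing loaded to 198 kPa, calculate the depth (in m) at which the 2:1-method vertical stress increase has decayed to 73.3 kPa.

2:1 spreading — at depth z the loaded area has grown by z in each plan dimension:
qB²/(B+z)² = Δσ_z ⇒ z = B(√(q/Δσ_z) − 1) = 2.5×(√(198/73.3) − 1) = 1.609 m

z ≈ 1.61 m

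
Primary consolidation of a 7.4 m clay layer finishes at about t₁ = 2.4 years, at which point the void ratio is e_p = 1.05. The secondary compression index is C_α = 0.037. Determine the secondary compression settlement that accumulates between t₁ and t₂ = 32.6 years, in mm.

S_s ≈ 151 mm

Secondary compression: S_s = C_α·H/(1+e_p)·log₁₀(t₂/t₁)
S_s = 0.037×7.4/(1+1.05)×log₁₀(32.6/2.4)
    = 0.1336 × 1.133 = 0.1513 m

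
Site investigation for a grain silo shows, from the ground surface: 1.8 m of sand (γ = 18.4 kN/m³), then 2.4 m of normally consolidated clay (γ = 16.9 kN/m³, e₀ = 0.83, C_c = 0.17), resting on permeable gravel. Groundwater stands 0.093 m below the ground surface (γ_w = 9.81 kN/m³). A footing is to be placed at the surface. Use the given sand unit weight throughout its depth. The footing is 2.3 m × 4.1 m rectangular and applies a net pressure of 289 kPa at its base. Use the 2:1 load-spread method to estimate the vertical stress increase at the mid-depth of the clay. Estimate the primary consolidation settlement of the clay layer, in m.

S_c ≈ 0.132 m

Mid-depth of clay below the ground surface: z = 1.8 + 2.4/2 = 3 m.
Total vertical stress at mid-clay: σ_v = 18.4×1.8 + 16.9×1.2 = 53.4 kPa.
Pore pressure: u = 9.81×(3 − 0.093) = 28.518 kPa.
Initial effective stress: σ'_0 = σ_v − u = 53.4 − 28.518 = 24.882 kPa.
Stress increase at mid-clay by the 2:1 spreading method:
Δσ = qBL/((B+z)(L+z)) = 289×2.3×4.1/((2.3+3)(4.1+3)) = 72.423 kPa
Final effective stress: σ'_f = σ'_0 + Δσ = 24.882 + 72.423 = 97.305 kPa.
Normally consolidated clay, so the full stress increment lies on the virgin compression line:
S_c = C_c·H/(1+e₀)·log₁₀(σ'_f/σ'_0) = 0.17×2.4/(1+0.83)×log₁₀(97.305/24.882)
    = 0.22295 × 0.59225 = 0.132 m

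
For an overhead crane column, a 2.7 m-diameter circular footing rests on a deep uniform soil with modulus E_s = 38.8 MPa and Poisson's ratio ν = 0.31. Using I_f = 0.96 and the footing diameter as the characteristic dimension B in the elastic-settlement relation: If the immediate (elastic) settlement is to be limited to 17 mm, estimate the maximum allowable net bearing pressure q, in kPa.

E_s = 38.8 MPa = 38800 kPa.
S_e = q·B·(1−ν²)/E_s · I_f  ⇒  q = S_e·E_s / (B·(1−ν²)·I_f).
q = 0.017 × 38800 / (2.7 × 0.9039 × 0.96) = 281.5 kPa

q ≈ 282 kPa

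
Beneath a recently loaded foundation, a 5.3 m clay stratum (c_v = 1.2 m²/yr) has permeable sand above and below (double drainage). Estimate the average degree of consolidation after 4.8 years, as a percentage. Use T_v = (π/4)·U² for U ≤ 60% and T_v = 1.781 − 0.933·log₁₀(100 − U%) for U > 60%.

Drainage path length: H_d = H/2 = 2.65 m (double drainage).
T_v = c_v·t/H_d² = 1.2×4.8/2.65² = 0.82022.
T_v = 0.82022 corresponds to the U > 60% branch:
U = 1 − 10^((1.781 − T_v)/0.933)/100 = 0.8929

U ≈ 89.3 %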